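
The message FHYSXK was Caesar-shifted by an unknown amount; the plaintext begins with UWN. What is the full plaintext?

From the crib: F(5)−U(20)=-15≡11, so the shift is 11.
Subtract 11 from each ciphertext letter:
F(5): 5−11=-6≡20 → U
H(7): 7−11=-4≡22 → W
Y(24): 24−11=13 → N
S(18): 18−11=7 → H
X(23): 23−11=12 → M
K(10): 10−11=-1≡25 → Z

UWNHMZ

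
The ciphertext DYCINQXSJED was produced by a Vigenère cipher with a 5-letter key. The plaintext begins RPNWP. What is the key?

MJPMY

Subtract each crib letter from the matching ciphertext letter (mod 26):
D(3)−R(17)=-14≡12 → M
Y(24)−P(15)=9 → J
C(2)−N(13)=-11≡15 → P
I(8)−W(22)=-14≡12 → M
N(13)−P(15)=-2≡24 → Y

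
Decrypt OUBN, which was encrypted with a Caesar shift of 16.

O(14): 14−16=-2≡24 → Y
U(20): 20−16=4 → E
B(1): 1−16=-15≡11 → L
N(13): 13−16=-3≡23 → X

YELX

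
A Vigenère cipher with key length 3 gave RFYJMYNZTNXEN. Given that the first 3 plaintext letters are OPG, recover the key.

Subtract each crib letter from the matching ciphertext letter (mod 26):
R(17)−O(14)=3 → D
F(5)−P(15)=-10≡16 → Q
Y(24)−G(6)=18 → S

DQS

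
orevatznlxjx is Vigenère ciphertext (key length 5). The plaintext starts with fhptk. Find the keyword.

Subtract each crib letter from the matching ciphertext letter (mod 26):
o(14)−f(5)=9 → j
r(17)−h(7)=10 → k
e(4)−p(15)=-11≡15 → p
v(21)−t(19)=2 → c
a(0)−k(10)=-10≡16 → q

jkpcq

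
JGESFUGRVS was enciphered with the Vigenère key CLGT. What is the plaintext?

HVYZDJAYTH

Repeat the key across the ciphertext: CLGTCLGTCL
J(9)−C(2): 7 → H
G(6)−L(11): -5≡21 → V
E(4)−G(6): -2≡24 → Y
S(18)−T(19): -1≡25 → Z
F(5)−C(2): 3 → D
U(20)−L(11): 9 → J
G(6)−G(6): 0 → A
R(17)−T(19): -2≡24 → Y
V(21)−C(2): 19 → T
S(18)−L(11): 7 → H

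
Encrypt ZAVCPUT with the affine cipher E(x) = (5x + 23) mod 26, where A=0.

Z(25): 5·25+23=148≡18 → S
A(0): 5·0+23=23 → X
V(21): 5·21+23=128≡24 → Y
C(2): 5·2+23=33≡7 → H
P(15): 5·15+23=98≡20 → U
U(20): 5·20+23=123≡19 → T
T(19): 5·19+23=118≡14 → O

SXYHUTO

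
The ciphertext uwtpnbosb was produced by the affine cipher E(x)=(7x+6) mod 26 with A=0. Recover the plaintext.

cgnfbdqyd

The inverse of 7 mod 26 is 15, since 7·15=105≡1. Apply D(y)=15·(y−6) mod 26:
u(20): 15·(20−6)=210≡2 → c
w(22): 15·(22−6)=240≡6 → g
t(19): 15·(19−6)=195≡13 → n
p(15): 15·(15−6)=135≡5 → f
n(13): 15·(13−6)=105≡1 → b
b(1): 15·(1−6)=-75≡3 → d
o(14): 15·(14−6)=120≡16 → q
s(18): 15·(18−6)=180≡24 → y
b(1): 15·(1−6)=-75≡3 → d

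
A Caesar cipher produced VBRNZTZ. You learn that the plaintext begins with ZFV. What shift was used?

From the crib: V(21)−Z(25)=-4≡22, so the shift is 22.

22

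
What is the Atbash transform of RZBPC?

R(17) → I(8)
Z(25) → A(0)
B(1) → Y(24)
P(15) → K(10)
C(2) → X(23)

IAYKX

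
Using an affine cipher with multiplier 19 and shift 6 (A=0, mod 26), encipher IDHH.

I(8): 19·8+6=158≡2 → C
D(3): 19·3+6=63≡11 → L
H(7): 19·7+6=139≡9 → J
H(7): 19·7+6=139≡9 → J

CLJJ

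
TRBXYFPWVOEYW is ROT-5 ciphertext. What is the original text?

T(19): 19−5=14 → O
R(17): 17−5=12 → M
B(1): 1−5=-4≡22 → W
X(23): 23−5=18 → S
Y(24): 24−5=19 → T
F(5): 5−5=0 → A
P(15): 15−5=10 → K
W(22): 22−5=17 → R
V(21): 21−5=16 → Q
O(14): 14−5=9 → J
E(4): 4−5=-1≡25 → Z
Y(24): 24−5=19 → T
W(22): 22−5=17 → R

OMWSTAKRQJZTR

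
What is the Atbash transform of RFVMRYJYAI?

R(17) → I(8)
F(5) → U(20)
V(21) → E(4)
M(12) → N(13)
R(17) → I(8)
Y(24) → B(1)
J(9) → Q(16)
Y(24) → B(1)
A(0) → Z(25)
I(8) → R(17)

IUENIBQBZR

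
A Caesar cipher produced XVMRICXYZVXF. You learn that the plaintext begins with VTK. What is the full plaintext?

VTKPGAVWXTVD

From the crib: X(23)−V(21)=2, so the shift is 2.
Subtract 2 from each ciphertext letter:
X(23): 23−2=21 → V
V(21): 21−2=19 → T
M(12): 12−2=10 → K
R(17): 17−2=15 → P
I(8): 8−2=6 → G
C(2): 2−2=0 → A
X(23): 23−2=21 → V
Y(24): 24−2=22 → W
Z(25): 25−2=23 → X
V(21): 21−2=19 → T
X(23): 23−2=21 → V
F(5): 5−2=3 → D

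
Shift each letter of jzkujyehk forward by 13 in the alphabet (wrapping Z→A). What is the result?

j(9): 9+13=22 → w
z(25): 25+13=38≡12 → m
k(10): 10+13=23 → x
u(20): 20+13=33≡7 → h
j(9): 9+13=22 → w
y(24): 24+13=37≡11 → l
e(4): 4+13=17 → r
h(7): 7+13=20 → u
k(10): 10+13=23 → x

wmxhwlrux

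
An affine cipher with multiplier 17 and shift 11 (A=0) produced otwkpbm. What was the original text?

rctdoex

The inverse of 17 mod 26 is 23, since 17·23=391≡1. Apply D(y)=23·(y−11) mod 26:
o(14): 23·(14−11)=69≡17 → r
t(19): 23·(19−11)=184≡2 → c
w(22): 23·(22−11)=253≡19 → t
k(10): 23·(10−11)=-23≡3 → d
p(15): 23·(15−11)=92≡14 → o
b(1): 23·(1−11)=-230≡4 → e
m(12): 23·(12−11)=23 → x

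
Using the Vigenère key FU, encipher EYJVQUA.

Repeat the key across the message: FUFUFUF
E(4)+F(5): 9 → J
Y(24)+U(20): 44≡18 → S
J(9)+F(5): 14 → O
V(21)+U(20): 41≡15 → P
Q(16)+F(5): 21 → V
U(20)+U(20): 40≡14 → O
A(0)+F(5): 5 → F

JSOPVOF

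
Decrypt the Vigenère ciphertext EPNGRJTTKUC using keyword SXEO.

Repeat the key across the ciphertext: SXEOSXEOSXE
E(4)−S(18): -14≡12 → M
P(15)−X(23): -8≡18 → S
N(13)−E(4): 9 → J
G(6)−O(14): -8≡18 → S
R(17)−S(18): -1≡25 → Z
J(9)−X(23): -14≡12 → M
T(19)−E(4): 15 → P
T(19)−O(14): 5 → F
K(10)−S(18): -8≡18 → S
U(20)−X(23): -3≡23 → X
C(2)−E(4): -2≡24 → Y

MSJSZMPFSXY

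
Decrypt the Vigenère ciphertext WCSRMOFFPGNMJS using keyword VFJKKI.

BXJHCGKAGWDEON

Repeat the key across the ciphertext: VFJKKIVFJKKIVF
W(22)−V(21): 1 → B
C(2)−F(5): -3≡23 → X
S(18)−J(9): 9 → J
R(17)−K(10): 7 → H
M(12)−K(10): 2 → C
O(14)−I(8): 6 → G
F(5)−V(21): -16≡10 → K
F(5)−F(5): 0 → A
P(15)−J(9): 6 → G
G(6)−K(10): -4≡22 → W
N(13)−K(10): 3 → D
M(12)−I(8): 4 → E
J(9)−V(21): -12≡14 → O
S(18)−F(5): 13 → N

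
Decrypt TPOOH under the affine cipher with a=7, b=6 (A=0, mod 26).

NFQQP

The inverse of 7 mod 26 is 15, since 7·15=105≡1. Apply D(y)=15·(y−6) mod 26:
T(19): 15·(19−6)=195≡13 → N
P(15): 15·(15−6)=135≡5 → F
O(14): 15·(14−6)=120≡16 → Q
O(14): 15·(14−6)=120≡16 → Q
H(7): 15·(7−6)=15 → P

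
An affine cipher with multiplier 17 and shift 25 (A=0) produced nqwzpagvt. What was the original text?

kbjaexfms

The inverse of 17 mod 26 is 23, since 17·23=391≡1. Apply D(y)=23·(y−25) mod 26:
n(13): 23·(13−25)=-276≡10 → k
q(16): 23·(16−25)=-207≡1 → b
w(22): 23·(22−25)=-69≡9 → j
z(25): 23·(25−25)=0 → a
p(15): 23·(15−25)=-230≡4 → e
a(0): 23·(0−25)=-575≡23 → x
g(6): 23·(6−25)=-437≡5 → f
v(21): 23·(21−25)=-92≡12 → m
t(19): 23·(19−25)=-138≡18 → s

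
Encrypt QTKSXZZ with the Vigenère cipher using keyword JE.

Repeat the key across the message: JEJEJEJ
Q(16)+J(9): 25 → Z
T(19)+E(4): 23 → X
K(10)+J(9): 19 → T
S(18)+E(4): 22 → W
X(23)+J(9): 32≡6 → G
Z(25)+E(4): 29≡3 → D
Z(25)+J(9): 34≡8 → I

ZXTWGDI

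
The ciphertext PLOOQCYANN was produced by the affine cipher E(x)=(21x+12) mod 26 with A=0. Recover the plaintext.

PVKKUCISFF

The inverse of 21 mod 26 is 5, since 21·5=105≡1. Apply D(y)=5·(y−12) mod 26:
P(15): 5·(15−12)=15 → P
L(11): 5·(11−12)=-5≡21 → V
O(14): 5·(14−12)=10 → K
O(14): 5·(14−12)=10 → K
Q(16): 5·(16−12)=20 → U
C(2): 5·(2−12)=-50≡2 → C
Y(24): 5·(24−12)=60≡8 → I
A(0): 5·(0−12)=-60≡18 → S
N(13): 5·(13−12)=5 → F
N(13): 5·(13−12)=5 → F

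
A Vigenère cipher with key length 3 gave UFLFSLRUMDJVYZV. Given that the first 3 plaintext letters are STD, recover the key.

CMI

Subtract each crib letter from the matching ciphertext letter (mod 26):
U(20)−S(18)=2 → C
F(5)−T(19)=-14≡12 → M
L(11)−D(3)=8 → I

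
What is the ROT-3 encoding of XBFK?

X(23): 23+3=26≡0 → A
B(1): 1+3=4 → E
F(5): 5+3=8 → I
K(10): 10+3=13 → N

AEIN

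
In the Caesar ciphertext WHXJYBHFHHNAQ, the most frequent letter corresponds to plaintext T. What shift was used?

14

The most frequent ciphertext letter is H (appears 4 times).
H is position 7; T is position 19.
Shift = -12≡14.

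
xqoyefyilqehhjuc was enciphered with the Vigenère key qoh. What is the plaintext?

hchiqyiueaqarvnm

Repeat the key across the ciphertext: qohqohqohqohqohq
x(23)−q(16): 7 → h
q(16)−o(14): 2 → c
o(14)−h(7): 7 → h
y(24)−q(16): 8 → i
e(4)−o(14): -10≡16 → q
f(5)−h(7): -2≡24 → y
y(24)−q(16): 8 → i
i(8)−o(14): -6≡20 → u
l(11)−h(7): 4 → e
q(16)−q(16): 0 → a
e(4)−o(14): -10≡16 → q
h(7)−h(7): 0 → a
h(7)−q(16): -9≡17 → r
j(9)−o(14): -5≡21 → v
u(20)−h(7): 13 → n
c(2)−q(16): -14≡12 → m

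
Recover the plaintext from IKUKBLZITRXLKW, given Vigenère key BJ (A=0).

HBTBACYZSIWCJN

Repeat the key across the ciphertext: BJBJBJBJBJBJBJ
I(8)−B(1): 7 → H
K(10)−J(9): 1 → B
U(20)−B(1): 19 → T
K(10)−J(9): 1 → B
B(1)−B(1): 0 → A
L(11)−J(9): 2 → C
Z(25)−B(1): 24 → Y
I(8)−J(9): -1≡25 → Z
T(19)−B(1): 18 → S
R(17)−J(9): 8 → I
X(23)−B(1): 22 → W
L(11)−J(9): 2 → C
K(10)−B(1): 9 → J
W(22)−J(9): 13 → N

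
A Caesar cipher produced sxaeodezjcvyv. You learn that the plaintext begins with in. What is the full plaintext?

inquetupzslol

From the crib: s(18)−i(8)=10, so the shift is 10.
Subtract 10 from each ciphertext letter:
s(18): 18−10=8 → i
x(23): 23−10=13 → n
a(0): 0−10=-10≡16 → q
e(4): 4−10=-6≡20 → u
o(14): 14−10=4 → e
d(3): 3−10=-7≡19 → t
e(4): 4−10=-6≡20 → u
z(25): 25−10=15 → p
j(9): 9−10=-1≡25 → z
c(2): 2−10=-8≡18 → s
v(21): 21−10=11 → l
y(24): 24−10=14 → o
v(21): 21−10=11 → l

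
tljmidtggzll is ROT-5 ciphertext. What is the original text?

t(19): 19−5=14 → o
l(11): 11−5=6 → g
j(9): 9−5=4 → e
m(12): 12−5=7 → h
i(8): 8−5=3 → d
d(3): 3−5=-2≡24 → y
t(19): 19−5=14 → o
g(6): 6−5=1 → b
g(6): 6−5=1 → b
z(25): 25−5=20 → u
l(11): 11−5=6 → g
l(11): 11−5=6 → g

ogehdyobbugg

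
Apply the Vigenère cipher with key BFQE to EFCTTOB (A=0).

FKSXUTR

Repeat the key across the message: BFQEBFQ
E(4)+B(1): 5 → F
F(5)+F(5): 10 → K
C(2)+Q(16): 18 → S
T(19)+E(4): 23 → X
T(19)+B(1): 20 → U
O(14)+F(5): 19 → T
B(1)+Q(16): 17 → R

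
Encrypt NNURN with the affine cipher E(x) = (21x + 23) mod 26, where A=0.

KKBQK

N(13): 21·13+23=296≡10 → K
N(13): 21·13+23=296≡10 → K
U(20): 21·20+23=443≡1 → B
R(17): 21·17+23=380≡16 → Q
N(13): 21·13+23=296≡10 → K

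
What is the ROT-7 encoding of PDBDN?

WKIKU

P(15): 15+7=22 → W
D(3): 3+7=10 → K
B(1): 1+7=8 → I
D(3): 3+7=10 → K
N(13): 13+7=20 → U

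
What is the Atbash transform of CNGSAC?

XMTHZX

C(2) → X(23)
N(13) → M(12)
G(6) → T(19)
S(18) → H(7)
A(0) → Z(25)
C(2) → X(23)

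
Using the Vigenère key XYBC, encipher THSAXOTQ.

Repeat the key across the message: XYBCXYBC
T(19)+X(23): 42≡16 → Q
H(7)+Y(24): 31≡5 → F
S(18)+B(1): 19 → T
A(0)+C(2): 2 → C
X(23)+X(23): 46≡20 → U
O(14)+Y(24): 38≡12 → M
T(19)+B(1): 20 → U
Q(16)+C(2): 18 → S

QFTCUMUS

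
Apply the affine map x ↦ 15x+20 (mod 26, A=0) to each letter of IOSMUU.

KWESII

I(8): 15·8+20=140≡10 → K
O(14): 15·14+20=230≡22 → W
S(18): 15·18+20=290≡4 → E
M(12): 15·12+20=200≡18 → S
U(20): 15·20+20=320≡8 → I
U(20): 15·20+20=320≡8 → I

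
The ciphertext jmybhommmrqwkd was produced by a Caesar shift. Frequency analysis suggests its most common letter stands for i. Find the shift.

4

The most frequent ciphertext letter is m (appears 4 times).
m is position 12; i is position 8.
Shift = 4.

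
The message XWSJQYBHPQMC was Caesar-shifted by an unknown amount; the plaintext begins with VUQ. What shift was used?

From the crib: X(23)−V(21)=2, so the shift is 2.

2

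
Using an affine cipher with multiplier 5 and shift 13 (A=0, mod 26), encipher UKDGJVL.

JLCRGOQ

U(20): 5·20+13=113≡9 → J
K(10): 5·10+13=63≡11 → L
D(3): 5·3+13=28≡2 → C
G(6): 5·6+13=43≡17 → R
J(9): 5·9+13=58≡6 → G
V(21): 5·21+13=118≡14 → O
L(11): 5·11+13=68≡16 → Q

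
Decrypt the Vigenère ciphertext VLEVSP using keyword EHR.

Repeat the key across the ciphertext: EHREHR
V(21)−E(4): 17 → R
L(11)−H(7): 4 → E
E(4)−R(17): -13≡13 → N
V(21)−E(4): 17 → R
S(18)−H(7): 11 → L
P(15)−R(17): -2≡24 → Y

RENRLY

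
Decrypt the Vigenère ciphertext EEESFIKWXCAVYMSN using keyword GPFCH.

YPZQYCVRVVUGTKLH

Repeat the key across the ciphertext: GPFCHGPFCHGPFCHG
E(4)−G(6): -2≡24 → Y
E(4)−P(15): -11≡15 → P
E(4)−F(5): -1≡25 → Z
S(18)−C(2): 16 → Q
F(5)−H(7): -2≡24 → Y
I(8)−G(6): 2 → C
K(10)−P(15): -5≡21 → V
W(22)−F(5): 17 → R
X(23)−C(2): 21 → V
C(2)−H(7): -5≡21 → V
A(0)−G(6): -6≡20 → U
V(21)−P(15): 6 → G
Y(24)−F(5): 19 → T
M(12)−C(2): 10 → K
S(18)−H(7): 11 → L
N(13)−G(6): 7 → H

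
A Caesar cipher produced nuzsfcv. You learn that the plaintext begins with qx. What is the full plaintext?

qxcvify

From the crib: n(13)−q(16)=-3≡23, so the shift is 23.
Subtract 23 from each ciphertext letter:
n(13): 13−23=-10≡16 → q
u(20): 20−23=-3≡23 → x
z(25): 25−23=2 → c
s(18): 18−23=-5≡21 → v
f(5): 5−23=-18≡8 → i
c(2): 2−23=-21≡5 → f
v(21): 21−23=-2≡24 → y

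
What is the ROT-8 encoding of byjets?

b(1): 1+8=9 → j
y(24): 24+8=32≡6 → g
j(9): 9+8=17 → r
e(4): 4+8=12 → m
t(19): 19+8=27≡1 → b
s(18): 18+8=26≡0 → a

jgrmba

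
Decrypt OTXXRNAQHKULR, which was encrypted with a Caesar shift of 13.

O(14): 14−13=1 → B
T(19): 19−13=6 → G
X(23): 23−13=10 → K
X(23): 23−13=10 → K
R(17): 17−13=4 → E
N(13): 13−13=0 → A
A(0): 0−13=-13≡13 → N
Q(16): 16−13=3 → D
H(7): 7−13=-6≡20 → U
K(10): 10−13=-3≡23 → X
U(20): 20−13=7 → H
L(11): 11−13=-2≡24 → Y
R(17): 17−13=4 → E

BGKKEANDUXHYE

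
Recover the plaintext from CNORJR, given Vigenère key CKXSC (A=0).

ADRZHP

Repeat the key across the ciphertext: CKXSCC
C(2)−C(2): 0 → A
N(13)−K(10): 3 → D
O(14)−X(23): -9≡17 → R
R(17)−S(18): -1≡25 → Z
J(9)−C(2): 7 → H
R(17)−C(2): 15 → P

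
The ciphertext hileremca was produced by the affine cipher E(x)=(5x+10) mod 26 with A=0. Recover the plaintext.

pkvereqoy

The inverse of 5 mod 26 is 21, since 5·21=105≡1. Apply D(y)=21·(y−10) mod 26:
h(7): 21·(7−10)=-63≡15 → p
i(8): 21·(8−10)=-42≡10 → k
l(11): 21·(11−10)=21 → v
e(4): 21·(4−10)=-126≡4 → e
r(17): 21·(17−10)=147≡17 → r
e(4): 21·(4−10)=-126≡4 → e
m(12): 21·(12−10)=42≡16 → q
c(2): 21·(2−10)=-168≡14 → o
a(0): 21·(0−10)=-210≡24 → y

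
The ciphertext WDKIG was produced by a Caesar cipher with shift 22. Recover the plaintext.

AHOMK

W(22): 22−22=0 → A
D(3): 3−22=-19≡7 → H
K(10): 10−22=-12≡14 → O
I(8): 8−22=-14≡12 → M
G(6): 6−22=-16≡10 → K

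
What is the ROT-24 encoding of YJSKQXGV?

WHQIOVET

Y(24): 24+24=48≡22 → W
J(9): 9+24=33≡7 → H
S(18): 18+24=42≡16 → Q
K(10): 10+24=34≡8 → I
Q(16): 16+24=40≡14 → O
X(23): 23+24=47≡21 → V
G(6): 6+24=30≡4 → E
V(21): 21+24=45≡19 → T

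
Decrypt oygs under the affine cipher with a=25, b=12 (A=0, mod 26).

yogu

The inverse of 25 mod 26 is 25, since 25·25=625≡1. Apply D(y)=25·(y−12) mod 26:
o(14): 25·(14−12)=50≡24 → y
y(24): 25·(24−12)=300≡14 → o
g(6): 25·(6−12)=-150≡6 → g
s(18): 25·(18−12)=150≡20 → u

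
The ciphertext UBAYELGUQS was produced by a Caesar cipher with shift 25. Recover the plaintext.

VCBZFMHVRT

U(20): 20−25=-5≡21 → V
B(1): 1−25=-24≡2 → C
A(0): 0−25=-25≡1 → B
Y(24): 24−25=-1≡25 → Z
E(4): 4−25=-21≡5 → F
L(11): 11−25=-14≡12 → M
G(6): 6−25=-19≡7 → H
U(20): 20−25=-5≡21 → V
Q(16): 16−25=-9≡17 → R
S(18): 18−25=-7≡19 → T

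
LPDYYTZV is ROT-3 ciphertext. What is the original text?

L(11): 11−3=8 → I
P(15): 15−3=12 → M
D(3): 3−3=0 → A
Y(24): 24−3=21 → V
Y(24): 24−3=21 → V
T(19): 19−3=16 → Q
Z(25): 25−3=22 → W
V(21): 21−3=18 → S

IMAVVQWS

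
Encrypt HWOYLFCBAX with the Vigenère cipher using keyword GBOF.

NXCDRGQGGY

Repeat the key across the message: GBOFGBOFGB
H(7)+G(6): 13 → N
W(22)+B(1): 23 → X
O(14)+O(14): 28≡2 → C
Y(24)+F(5): 29≡3 → D
L(11)+G(6): 17 → R
F(5)+B(1): 6 → G
C(2)+O(14): 16 → Q
B(1)+F(5): 6 → G
A(0)+G(6): 6 → G
X(23)+B(1): 24 → Y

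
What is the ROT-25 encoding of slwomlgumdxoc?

s(18): 18+25=43≡17 → r
l(11): 11+25=36≡10 → k
w(22): 22+25=47≡21 → v
o(14): 14+25=39≡13 → n
m(12): 12+25=37≡11 → l
l(11): 11+25=36≡10 → k
g(6): 6+25=31≡5 → f
u(20): 20+25=45≡19 → t
m(12): 12+25=37≡11 → l
d(3): 3+25=28≡2 → c
x(23): 23+25=48≡22 → w
o(14): 14+25=39≡13 → n
c(2): 2+25=27≡1 → b

rkvnlkftlcwnb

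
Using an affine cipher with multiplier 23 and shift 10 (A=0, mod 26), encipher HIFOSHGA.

PMVUIPSK

H(7): 23·7+10=171≡15 → P
I(8): 23·8+10=194≡12 → M
F(5): 23·5+10=125≡21 → V
O(14): 23·14+10=332≡20 → U
S(18): 23·18+10=424≡8 → I
H(7): 23·7+10=171≡15 → P
G(6): 23·6+10=148≡18 → S
A(0): 23·0+10=10 → K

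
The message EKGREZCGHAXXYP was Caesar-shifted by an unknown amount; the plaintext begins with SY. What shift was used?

12

From the crib: E(4)−S(18)=-14≡12, so the shift is 12.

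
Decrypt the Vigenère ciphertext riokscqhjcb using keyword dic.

oamhkanzhzt

Repeat the key across the ciphertext: dicdicdicdi
r(17)−d(3): 14 → o
i(8)−i(8): 0 → a
o(14)−c(2): 12 → m
k(10)−d(3): 7 → h
s(18)−i(8): 10 → k
c(2)−c(2): 0 → a
q(16)−d(3): 13 → n
h(7)−i(8): -1≡25 → z
j(9)−c(2): 7 → h
c(2)−d(3): -1≡25 → z
b(1)−i(8): -7≡19 → t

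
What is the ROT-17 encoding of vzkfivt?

mqbwzmk

v(21): 21+17=38≡12 → m
z(25): 25+17=42≡16 → q
k(10): 10+17=27≡1 → b
f(5): 5+17=22 → w
i(8): 8+17=25 → z
v(21): 21+17=38≡12 → m
t(19): 19+17=36≡10 → k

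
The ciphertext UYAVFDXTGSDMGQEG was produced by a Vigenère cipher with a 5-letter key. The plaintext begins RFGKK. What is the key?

Subtract each crib letter from the matching ciphertext letter (mod 26):
U(20)−R(17)=3 → D
Y(24)−F(5)=19 → T
A(0)−G(6)=-6≡20 → U
V(21)−K(10)=11 → L
F(5)−K(10)=-5≡21 → V

DTULV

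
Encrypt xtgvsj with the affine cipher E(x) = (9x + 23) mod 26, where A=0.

x(23): 9·23+23=230≡22 → w
t(19): 9·19+23=194≡12 → m
g(6): 9·6+23=77≡25 → z
v(21): 9·21+23=212≡4 → e
s(18): 9·18+23=185≡3 → d
j(9): 9·9+23=104≡0 → a

wmzeda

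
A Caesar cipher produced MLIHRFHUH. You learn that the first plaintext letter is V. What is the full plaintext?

From the crib: M(12)−V(21)=-9≡17, so the shift is 17.
Subtract 17 from each ciphertext letter:
M(12): 12−17=-5≡21 → V
L(11): 11−17=-6≡20 → U
I(8): 8−17=-9≡17 → R
H(7): 7−17=-10≡16 → Q
R(17): 17−17=0 → A
F(5): 5−17=-12≡14 → O
H(7): 7−17=-10≡16 → Q
U(20): 20−17=3 → D
H(7): 7−17=-10≡16 → Q

VURQAOQDQ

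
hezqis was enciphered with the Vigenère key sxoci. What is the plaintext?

phloaa

Repeat the key across the ciphertext: sxocis
h(7)−s(18): -11≡15 → p
e(4)−x(23): -19≡7 → h
z(25)−o(14): 11 → l
q(16)−c(2): 14 → o
i(8)−i(8): 0 → a
s(18)−s(18): 0 → a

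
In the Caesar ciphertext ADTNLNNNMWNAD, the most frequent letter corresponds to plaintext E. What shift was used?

9

The most frequent ciphertext letter is N (appears 5 times).
N is position 13; E is position 4.
Shift = 9.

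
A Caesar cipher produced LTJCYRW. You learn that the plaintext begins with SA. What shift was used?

19

From the crib: L(11)−S(18)=-7≡19, so the shift is 19.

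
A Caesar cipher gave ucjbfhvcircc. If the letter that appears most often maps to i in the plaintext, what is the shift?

The most frequent ciphertext letter is c (appears 4 times).
c is position 2; i is position 8.
Shift = -6≡20.

20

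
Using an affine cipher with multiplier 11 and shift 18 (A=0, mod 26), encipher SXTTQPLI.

ILTTMBJC

S(18): 11·18+18=216≡8 → I
X(23): 11·23+18=271≡11 → L
T(19): 11·19+18=227≡19 → T
T(19): 11·19+18=227≡19 → T
Q(16): 11·16+18=194≡12 → M
P(15): 11·15+18=183≡1 → B
L(11): 11·11+18=139≡9 → J
I(8): 11·8+18=106≡2 → C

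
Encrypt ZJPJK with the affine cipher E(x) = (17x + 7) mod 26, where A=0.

QECEV

Z(25): 17·25+7=432≡16 → Q
J(9): 17·9+7=160≡4 → E
P(15): 17·15+7=262≡2 → C
J(9): 17·9+7=160≡4 → E
K(10): 17·10+7=177≡21 → V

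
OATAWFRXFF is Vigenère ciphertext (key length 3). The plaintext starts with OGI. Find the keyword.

AUL

Subtract each crib letter from the matching ciphertext letter (mod 26):
O(14)−O(14)=0 → A
A(0)−G(6)=-6≡20 → U
T(19)−I(8)=11 → L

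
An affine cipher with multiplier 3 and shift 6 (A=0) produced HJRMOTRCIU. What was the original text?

The inverse of 3 mod 26 is 9, since 3·9=27≡1. Apply D(y)=9·(y−6) mod 26:
H(7): 9·(7−6)=9 → J
J(9): 9·(9−6)=27≡1 → B
R(17): 9·(17−6)=99≡21 → V
M(12): 9·(12−6)=54≡2 → C
O(14): 9·(14−6)=72≡20 → U
T(19): 9·(19−6)=117≡13 → N
R(17): 9·(17−6)=99≡21 → V
C(2): 9·(2−6)=-36≡16 → Q
I(8): 9·(8−6)=18 → S
U(20): 9·(20−6)=126≡22 → W

JBVCUNVQSW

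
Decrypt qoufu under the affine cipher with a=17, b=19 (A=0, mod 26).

The inverse of 17 mod 26 is 23, since 17·23=391≡1. Apply D(y)=23·(y−19) mod 26:
q(16): 23·(16−19)=-69≡9 → j
o(14): 23·(14−19)=-115≡15 → p
u(20): 23·(20−19)=23 → x
f(5): 23·(5−19)=-322≡16 → q
u(20): 23·(20−19)=23 → x

jpxqx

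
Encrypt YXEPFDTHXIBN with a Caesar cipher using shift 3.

BAHSIGWKALEQ

Y(24): 24+3=27≡1 → B
X(23): 23+3=26≡0 → A
E(4): 4+3=7 → H
P(15): 15+3=18 → S
F(5): 5+3=8 → I
D(3): 3+3=6 → G
T(19): 19+3=22 → W
H(7): 7+3=10 → K
X(23): 23+3=26≡0 → A
I(8): 8+3=11 → L
B(1): 1+3=4 → E
N(13): 13+3=16 → Q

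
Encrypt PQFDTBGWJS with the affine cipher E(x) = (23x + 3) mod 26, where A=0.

KHOUYALPCB

P(15): 23·15+3=348≡10 → K
Q(16): 23·16+3=371≡7 → H
F(5): 23·5+3=118≡14 → O
D(3): 23·3+3=72≡20 → U
T(19): 23·19+3=440≡24 → Y
B(1): 23·1+3=26≡0 → A
G(6): 23·6+3=141≡11 → L
W(22): 23·22+3=509≡15 → P
J(9): 23·9+3=210≡2 → C
S(18): 23·18+3=417≡1 → B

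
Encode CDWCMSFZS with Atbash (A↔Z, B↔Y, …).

XWDXNHUAH

C(2) → X(23)
D(3) → W(22)
W(22) → D(3)
C(2) → X(23)
M(12) → N(13)
S(18) → H(7)
F(5) → U(20)
Z(25) → A(0)
S(18) → H(7)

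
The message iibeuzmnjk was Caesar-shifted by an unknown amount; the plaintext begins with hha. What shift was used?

From the crib: i(8)−h(7)=1, so the shift is 1.

1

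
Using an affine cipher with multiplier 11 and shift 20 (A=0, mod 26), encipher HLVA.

H(7): 11·7+20=97≡19 → T
L(11): 11·11+20=141≡11 → L
V(21): 11·21+20=251≡17 → R
A(0): 11·0+20=20 → U

TLRU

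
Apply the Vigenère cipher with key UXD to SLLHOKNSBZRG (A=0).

Repeat the key across the message: UXDUXDUXDUXD
S(18)+U(20): 38≡12 → M
L(11)+X(23): 34≡8 → I
L(11)+D(3): 14 → O
H(7)+U(20): 27≡1 → B
O(14)+X(23): 37≡11 → L
K(10)+D(3): 13 → N
N(13)+U(20): 33≡7 → H
S(18)+X(23): 41≡15 → P
B(1)+D(3): 4 → E
Z(25)+U(20): 45≡19 → T
R(17)+X(23): 40≡14 → O
G(6)+D(3): 9 → J

MIOBLNHPETOJ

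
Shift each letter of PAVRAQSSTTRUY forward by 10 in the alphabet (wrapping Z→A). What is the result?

ZKFBKACCDDBEI

P(15): 15+10=25 → Z
A(0): 0+10=10 → K
V(21): 21+10=31≡5 → F
R(17): 17+10=27≡1 → B
A(0): 0+10=10 → K
Q(16): 16+10=26≡0 → A
S(18): 18+10=28≡2 → C
S(18): 18+10=28≡2 → C
T(19): 19+10=29≡3 → D
T(19): 19+10=29≡3 → D
R(17): 17+10=27≡1 → B
U(20): 20+10=30≡4 → E
Y(24): 24+10=34≡8 → I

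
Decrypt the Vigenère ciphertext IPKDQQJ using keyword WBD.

Repeat the key across the ciphertext: WBDWBDW
I(8)−W(22): -14≡12 → M
P(15)−B(1): 14 → O
K(10)−D(3): 7 → H
D(3)−W(22): -19≡7 → H
Q(16)−B(1): 15 → P
Q(16)−D(3): 13 → N
J(9)−W(22): -13≡13 → N

MOHHPNN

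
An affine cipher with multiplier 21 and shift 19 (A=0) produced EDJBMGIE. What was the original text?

The inverse of 21 mod 26 is 5, since 21·5=105≡1. Apply D(y)=5·(y−19) mod 26:
E(4): 5·(4−19)=-75≡3 → D
D(3): 5·(3−19)=-80≡24 → Y
J(9): 5·(9−19)=-50≡2 → C
B(1): 5·(1−19)=-90≡14 → O
M(12): 5·(12−19)=-35≡17 → R
G(6): 5·(6−19)=-65≡13 → N
I(8): 5·(8−19)=-55≡23 → X
E(4): 5·(4−19)=-75≡3 → D

DYCORNXD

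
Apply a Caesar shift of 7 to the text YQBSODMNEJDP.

Y(24): 24+7=31≡5 → F
Q(16): 16+7=23 → X
B(1): 1+7=8 → I
S(18): 18+7=25 → Z
O(14): 14+7=21 → V
D(3): 3+7=10 → K
M(12): 12+7=19 → T
N(13): 13+7=20 → U
E(4): 4+7=11 → L
J(9): 9+7=16 → Q
D(3): 3+7=10 → K
P(15): 15+7=22 → W

FXIZVKTULQKW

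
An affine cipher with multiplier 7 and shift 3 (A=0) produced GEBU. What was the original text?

TPWV

The inverse of 7 mod 26 is 15, since 7·15=105≡1. Apply D(y)=15·(y−3) mod 26:
G(6): 15·(6−3)=45≡19 → T
E(4): 15·(4−3)=15 → P
B(1): 15·(1−3)=-30≡22 → W
U(20): 15·(20−3)=255≡21 → V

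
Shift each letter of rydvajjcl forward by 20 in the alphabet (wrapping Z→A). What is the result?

lsxpuddwf

r(17): 17+20=37≡11 → l
y(24): 24+20=44≡18 → s
d(3): 3+20=23 → x
v(21): 21+20=41≡15 → p
a(0): 0+20=20 → u
j(9): 9+20=29≡3 → d
j(9): 9+20=29≡3 → d
c(2): 2+20=22 → w
l(11): 11+20=31≡5 → f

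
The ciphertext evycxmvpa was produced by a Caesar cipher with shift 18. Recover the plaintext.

e(4): 4−18=-14≡12 → m
v(21): 21−18=3 → d
y(24): 24−18=6 → g
c(2): 2−18=-16≡10 → k
x(23): 23−18=5 → f
m(12): 12−18=-6≡20 → u
v(21): 21−18=3 → d
p(15): 15−18=-3≡23 → x
a(0): 0−18=-18≡8 → i

mdgkfudxi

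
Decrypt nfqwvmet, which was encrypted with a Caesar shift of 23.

qitzyphw

n(13): 13−23=-10≡16 → q
f(5): 5−23=-18≡8 → i
q(16): 16−23=-7≡19 → t
w(22): 22−23=-1≡25 → z
v(21): 21−23=-2≡24 → y
m(12): 12−23=-11≡15 → p
e(4): 4−23=-19≡7 → h
t(19): 19−23=-4≡22 → w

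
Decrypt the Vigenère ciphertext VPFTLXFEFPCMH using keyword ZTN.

WWSUSKGLSQJZI

Repeat the key across the ciphertext: ZTNZTNZTNZTNZ
V(21)−Z(25): -4≡22 → W
P(15)−T(19): -4≡22 → W
F(5)−N(13): -8≡18 → S
T(19)−Z(25): -6≡20 → U
L(11)−T(19): -8≡18 → S
X(23)−N(13): 10 → K
F(5)−Z(25): -20≡6 → G
E(4)−T(19): -15≡11 → L
F(5)−N(13): -8≡18 → S
P(15)−Z(25): -10≡16 → Q
C(2)−T(19): -17≡9 → J
M(12)−N(13): -1≡25 → Z
H(7)−Z(25): -18≡8 → I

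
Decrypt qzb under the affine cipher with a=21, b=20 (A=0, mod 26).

gzj

The inverse of 21 mod 26 is 5, since 21·5=105≡1. Apply D(y)=5·(y−20) mod 26:
q(16): 5·(16−20)=-20≡6 → g
z(25): 5·(25−20)=25 → z
b(1): 5·(1−20)=-95≡9 → j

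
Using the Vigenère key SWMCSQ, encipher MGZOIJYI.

Repeat the key across the message: SWMCSQSW
M(12)+S(18): 30≡4 → E
G(6)+W(22): 28≡2 → C
Z(25)+M(12): 37≡11 → L
O(14)+C(2): 16 → Q
I(8)+S(18): 26≡0 → A
J(9)+Q(16): 25 → Z
Y(24)+S(18): 42≡16 → Q
I(8)+W(22): 30≡4 → E

ECLQAZQE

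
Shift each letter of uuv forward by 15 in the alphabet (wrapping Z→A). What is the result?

u(20): 20+15=35≡9 → j
u(20): 20+15=35≡9 → j
v(21): 21+15=36≡10 → k

jjk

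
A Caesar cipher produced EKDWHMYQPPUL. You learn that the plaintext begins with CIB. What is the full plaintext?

CIBUFKWONNSJ

From the crib: E(4)−C(2)=2, so the shift is 2.
Subtract 2 from each ciphertext letter:
E(4): 4−2=2 → C
K(10): 10−2=8 → I
D(3): 3−2=1 → B
W(22): 22−2=20 → U
H(7): 7−2=5 → F
M(12): 12−2=10 → K
Y(24): 24−2=22 → W
Q(16): 16−2=14 → O
P(15): 15−2=13 → N
P(15): 15−2=13 → N
U(20): 20−2=18 → S
L(11): 11−2=9 → J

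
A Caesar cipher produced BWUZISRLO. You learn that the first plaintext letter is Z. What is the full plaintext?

ZUSXGQPJM

From the crib: B(1)−Z(25)=-24≡2, so the shift is 2.
Subtract 2 from each ciphertext letter:
B(1): 1−2=-1≡25 → Z
W(22): 22−2=20 → U
U(20): 20−2=18 → S
Z(25): 25−2=23 → X
I(8): 8−2=6 → G
S(18): 18−2=16 → Q
R(17): 17−2=15 → P
L(11): 11−2=9 → J
O(14): 14−2=12 → M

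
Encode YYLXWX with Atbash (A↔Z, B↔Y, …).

Y(24) → B(1)
Y(24) → B(1)
L(11) → O(14)
X(23) → C(2)
W(22) → D(3)
X(23) → C(2)

BBOCDC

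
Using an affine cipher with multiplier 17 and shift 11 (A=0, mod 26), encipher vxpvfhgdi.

emgesajkr

v(21): 17·21+11=368≡4 → e
x(23): 17·23+11=402≡12 → m
p(15): 17·15+11=266≡6 → g
v(21): 17·21+11=368≡4 → e
f(5): 17·5+11=96≡18 → s
h(7): 17·7+11=130≡0 → a
g(6): 17·6+11=113≡9 → j
d(3): 17·3+11=62≡10 → k
i(8): 17·8+11=147≡17 → r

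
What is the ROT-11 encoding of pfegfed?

p(15): 15+11=26≡0 → a
f(5): 5+11=16 → q
e(4): 4+11=15 → p
g(6): 6+11=17 → r
f(5): 5+11=16 → q
e(4): 4+11=15 → p
d(3): 3+11=14 → o

aqprqpo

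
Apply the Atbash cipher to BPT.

YKG

B(1) → Y(24)
P(15) → K(10)
T(19) → G(6)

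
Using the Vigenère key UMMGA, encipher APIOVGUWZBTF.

Repeat the key across the message: UMMGAUMMGAUM
A(0)+U(20): 20 → U
P(15)+M(12): 27≡1 → B
I(8)+M(12): 20 → U
O(14)+G(6): 20 → U
V(21)+A(0): 21 → V
G(6)+U(20): 26≡0 → A
U(20)+M(12): 32≡6 → G
W(22)+M(12): 34≡8 → I
Z(25)+G(6): 31≡5 → F
B(1)+A(0): 1 → B
T(19)+U(20): 39≡13 → N
F(5)+M(12): 17 → R

UBUUVAGIFBNR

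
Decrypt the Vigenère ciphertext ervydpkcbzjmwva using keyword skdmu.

Repeat the key across the ciphertext: skdmuskdmuskdmu
e(4)−s(18): -14≡12 → m
r(17)−k(10): 7 → h
v(21)−d(3): 18 → s
y(24)−m(12): 12 → m
d(3)−u(20): -17≡9 → j
p(15)−s(18): -3≡23 → x
k(10)−k(10): 0 → a
c(2)−d(3): -1≡25 → z
b(1)−m(12): -11≡15 → p
z(25)−u(20): 5 → f
j(9)−s(18): -9≡17 → r
m(12)−k(10): 2 → c
w(22)−d(3): 19 → t
v(21)−m(12): 9 → j
a(0)−u(20): -20≡6 → g

mhsmjxazpfrctjg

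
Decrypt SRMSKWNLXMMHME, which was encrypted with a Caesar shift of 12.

S(18): 18−12=6 → G
R(17): 17−12=5 → F
M(12): 12−12=0 → A
S(18): 18−12=6 → G
K(10): 10−12=-2≡24 → Y
W(22): 22−12=10 → K
N(13): 13−12=1 → B
L(11): 11−12=-1≡25 → Z
X(23): 23−12=11 → L
M(12): 12−12=0 → A
M(12): 12−12=0 → A
H(7): 7−12=-5≡21 → V
M(12): 12−12=0 → A
E(4): 4−12=-8≡18 → S

GFAGYKBZLAAVAS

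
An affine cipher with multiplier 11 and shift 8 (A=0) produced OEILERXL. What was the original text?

KCAFCPZF

The inverse of 11 mod 26 is 19, since 11·19=209≡1. Apply D(y)=19·(y−8) mod 26:
O(14): 19·(14−8)=114≡10 → K
E(4): 19·(4−8)=-76≡2 → C
I(8): 19·(8−8)=0 → A
L(11): 19·(11−8)=57≡5 → F
E(4): 19·(4−8)=-76≡2 → C
R(17): 19·(17−8)=171≡15 → P
X(23): 19·(23−8)=285≡25 → Z
L(11): 19·(11−8)=57≡5 → F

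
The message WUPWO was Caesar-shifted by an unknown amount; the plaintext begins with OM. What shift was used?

8

From the crib: W(22)−O(14)=8, so the shift is 8.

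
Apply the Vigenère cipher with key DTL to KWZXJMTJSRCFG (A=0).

NPKACXWCDUVQJ

Repeat the key across the message: DTLDTLDTLDTLD
K(10)+D(3): 13 → N
W(22)+T(19): 41≡15 → P
Z(25)+L(11): 36≡10 → K
X(23)+D(3): 26≡0 → A
J(9)+T(19): 28≡2 → C
M(12)+L(11): 23 → X
T(19)+D(3): 22 → W
J(9)+T(19): 28≡2 → C
S(18)+L(11): 29≡3 → D
R(17)+D(3): 20 → U
C(2)+T(19): 21 → V
F(5)+L(11): 16 → Q
G(6)+D(3): 9 → J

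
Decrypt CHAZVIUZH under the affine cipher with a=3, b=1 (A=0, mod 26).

JCRIYLPIC

The inverse of 3 mod 26 is 9, since 3·9=27≡1. Apply D(y)=9·(y−1) mod 26:
C(2): 9·(2−1)=9 → J
H(7): 9·(7−1)=54≡2 → C
A(0): 9·(0−1)=-9≡17 → R
Z(25): 9·(25−1)=216≡8 → I
V(21): 9·(21−1)=180≡24 → Y
I(8): 9·(8−1)=63≡11 → L
U(20): 9·(20−1)=171≡15 → P
Z(25): 9·(25−1)=216≡8 → I
H(7): 9·(7−1)=54≡2 → C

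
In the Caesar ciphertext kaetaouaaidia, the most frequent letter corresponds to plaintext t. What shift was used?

The most frequent ciphertext letter is a (appears 5 times).
a is position 0; t is position 19.
Shift = -19≡7.

7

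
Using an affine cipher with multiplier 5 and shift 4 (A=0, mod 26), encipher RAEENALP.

LEYYREHB

R(17): 5·17+4=89≡11 → L
A(0): 5·0+4=4 → E
E(4): 5·4+4=24 → Y
E(4): 5·4+4=24 → Y
N(13): 5·13+4=69≡17 → R
A(0): 5·0+4=4 → E
L(11): 5·11+4=59≡7 → H
P(15): 5·15+4=79≡1 → B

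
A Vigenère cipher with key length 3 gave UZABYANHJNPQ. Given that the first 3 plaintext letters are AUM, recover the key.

Subtract each crib letter from the matching ciphertext letter (mod 26):
U(20)−A(0)=20 → U
Z(25)−U(20)=5 → F
A(0)−M(12)=-12≡14 → O

UFO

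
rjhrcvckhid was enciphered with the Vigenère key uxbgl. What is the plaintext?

xmglrbfjbxj

Repeat the key across the ciphertext: uxbgluxbglu
r(17)−u(20): -3≡23 → x
j(9)−x(23): -14≡12 → m
h(7)−b(1): 6 → g
r(17)−g(6): 11 → l
c(2)−l(11): -9≡17 → r
v(21)−u(20): 1 → b
c(2)−x(23): -21≡5 → f
k(10)−b(1): 9 → j
h(7)−g(6): 1 → b
i(8)−l(11): -3≡23 → x
d(3)−u(20): -17≡9 → j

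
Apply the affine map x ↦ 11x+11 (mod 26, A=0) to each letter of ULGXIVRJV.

U(20): 11·20+11=231≡23 → X
L(11): 11·11+11=132≡2 → C
G(6): 11·6+11=77≡25 → Z
X(23): 11·23+11=264≡4 → E
I(8): 11·8+11=99≡21 → V
V(21): 11·21+11=242≡8 → I
R(17): 11·17+11=198≡16 → Q
J(9): 11·9+11=110≡6 → G
V(21): 11·21+11=242≡8 → I

XCZEVIQGI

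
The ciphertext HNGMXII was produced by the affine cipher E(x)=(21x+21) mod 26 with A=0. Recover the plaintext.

IMDHKNN

The inverse of 21 mod 26 is 5, since 21·5=105≡1. Apply D(y)=5·(y−21) mod 26:
H(7): 5·(7−21)=-70≡8 → I
N(13): 5·(13−21)=-40≡12 → M
G(6): 5·(6−21)=-75≡3 → D
M(12): 5·(12−21)=-45≡7 → H
X(23): 5·(23−21)=10 → K
I(8): 5·(8−21)=-65≡13 → N
I(8): 5·(8−21)=-65≡13 → N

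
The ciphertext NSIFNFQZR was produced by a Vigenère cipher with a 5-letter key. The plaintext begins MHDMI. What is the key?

BLFTF

Subtract each crib letter from the matching ciphertext letter (mod 26):
N(13)−M(12)=1 → B
S(18)−H(7)=11 → L
I(8)−D(3)=5 → F
F(5)−M(12)=-7≡19 → T
N(13)−I(8)=5 → F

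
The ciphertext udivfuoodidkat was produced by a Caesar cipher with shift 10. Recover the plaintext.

ktylvkeetytaqj

u(20): 20−10=10 → k
d(3): 3−10=-7≡19 → t
i(8): 8−10=-2≡24 → y
v(21): 21−10=11 → l
f(5): 5−10=-5≡21 → v
u(20): 20−10=10 → k
o(14): 14−10=4 → e
o(14): 14−10=4 → e
d(3): 3−10=-7≡19 → t
i(8): 8−10=-2≡24 → y
d(3): 3−10=-7≡19 → t
k(10): 10−10=0 → a
a(0): 0−10=-10≡16 → q
t(19): 19−10=9 → j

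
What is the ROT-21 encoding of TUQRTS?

T(19): 19+21=40≡14 → O
U(20): 20+21=41≡15 → P
Q(16): 16+21=37≡11 → L
R(17): 17+21=38≡12 → M
T(19): 19+21=40≡14 → O
S(18): 18+21=39≡13 → N

OPLMON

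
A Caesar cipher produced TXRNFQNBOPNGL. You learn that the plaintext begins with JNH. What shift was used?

From the crib: T(19)−J(9)=10, so the shift is 10.

10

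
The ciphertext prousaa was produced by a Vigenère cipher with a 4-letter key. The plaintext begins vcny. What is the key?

upbw

Subtract each crib letter from the matching ciphertext letter (mod 26):
p(15)−v(21)=-6≡20 → u
r(17)−c(2)=15 → p
o(14)−n(13)=1 → b
u(20)−y(24)=-4≡22 → w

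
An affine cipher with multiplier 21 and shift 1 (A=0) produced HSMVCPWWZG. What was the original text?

The inverse of 21 mod 26 is 5, since 21·5=105≡1. Apply D(y)=5·(y−1) mod 26:
H(7): 5·(7−1)=30≡4 → E
S(18): 5·(18−1)=85≡7 → H
M(12): 5·(12−1)=55≡3 → D
V(21): 5·(21−1)=100≡22 → W
C(2): 5·(2−1)=5 → F
P(15): 5·(15−1)=70≡18 → S
W(22): 5·(22−1)=105≡1 → B
W(22): 5·(22−1)=105≡1 → B
Z(25): 5·(25−1)=120≡16 → Q
G(6): 5·(6−1)=25 → Z

EHDWFSBBQZ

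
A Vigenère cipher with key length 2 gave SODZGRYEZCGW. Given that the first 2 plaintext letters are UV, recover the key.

YT

Subtract each crib letter from the matching ciphertext letter (mod 26):
S(18)−U(20)=-2≡24 → Y
O(14)−V(21)=-7≡19 → T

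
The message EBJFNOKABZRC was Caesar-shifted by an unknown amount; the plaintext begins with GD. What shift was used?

24

From the crib: E(4)−G(6)=-2≡24, so the shift is 24.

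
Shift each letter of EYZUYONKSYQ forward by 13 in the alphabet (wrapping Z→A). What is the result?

RLMHLBAXFLD

E(4): 4+13=17 → R
Y(24): 24+13=37≡11 → L
Z(25): 25+13=38≡12 → M
U(20): 20+13=33≡7 → H
Y(24): 24+13=37≡11 → L
O(14): 14+13=27≡1 → B
N(13): 13+13=26≡0 → A
K(10): 10+13=23 → X
S(18): 18+13=31≡5 → F
Y(24): 24+13=37≡11 → L
Q(16): 16+13=29≡3 → D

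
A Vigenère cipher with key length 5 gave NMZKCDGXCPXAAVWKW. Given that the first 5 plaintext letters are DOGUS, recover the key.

KYTQK

Subtract each crib letter from the matching ciphertext letter (mod 26):
N(13)−D(3)=10 → K
M(12)−O(14)=-2≡24 → Y
Z(25)−G(6)=19 → T
K(10)−U(20)=-10≡16 → Q
C(2)−S(18)=-16≡10 → K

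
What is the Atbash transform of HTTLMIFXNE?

SGGONRUCMV

H(7) → S(18)
T(19) → G(6)
T(19) → G(6)
L(11) → O(14)
M(12) → N(13)
I(8) → R(17)
F(5) → U(20)
X(23) → C(2)
N(13) → M(12)
E(4) → V(21)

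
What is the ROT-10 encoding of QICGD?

ASMQN

Q(16): 16+10=26≡0 → A
I(8): 8+10=18 → S
C(2): 2+10=12 → M
G(6): 6+10=16 → Q
D(3): 3+10=13 → N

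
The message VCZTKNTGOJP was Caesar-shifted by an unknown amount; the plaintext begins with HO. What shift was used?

From the crib: V(21)−H(7)=14, so the shift is 14.

14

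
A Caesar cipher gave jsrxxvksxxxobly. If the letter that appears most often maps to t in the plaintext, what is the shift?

The most frequent ciphertext letter is x (appears 5 times).
x is position 23; t is position 19.
Shift = 4.

4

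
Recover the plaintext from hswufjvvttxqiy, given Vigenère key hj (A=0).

Repeat the key across the ciphertext: hjhjhjhjhjhjhj
h(7)−h(7): 0 → a
s(18)−j(9): 9 → j
w(22)−h(7): 15 → p
u(20)−j(9): 11 → l
f(5)−h(7): -2≡24 → y
j(9)−j(9): 0 → a
v(21)−h(7): 14 → o
v(21)−j(9): 12 → m
t(19)−h(7): 12 → m
t(19)−j(9): 10 → k
x(23)−h(7): 16 → q
q(16)−j(9): 7 → h
i(8)−h(7): 1 → b
y(24)−j(9): 15 → p

ajplyaommkqhbp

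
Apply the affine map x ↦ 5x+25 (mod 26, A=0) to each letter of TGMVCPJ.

T(19): 5·19+25=120≡16 → Q
G(6): 5·6+25=55≡3 → D
M(12): 5·12+25=85≡7 → H
V(21): 5·21+25=130≡0 → A
C(2): 5·2+25=35≡9 → J
P(15): 5·15+25=100≡22 → W
J(9): 5·9+25=70≡18 → S

QDHAJWS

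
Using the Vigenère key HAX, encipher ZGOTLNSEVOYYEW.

Repeat the key across the message: HAXHAXHAXHAXHA
Z(25)+H(7): 32≡6 → G
G(6)+A(0): 6 → G
O(14)+X(23): 37≡11 → L
T(19)+H(7): 26≡0 → A
L(11)+A(0): 11 → L
N(13)+X(23): 36≡10 → K
S(18)+H(7): 25 → Z
E(4)+A(0): 4 → E
V(21)+X(23): 44≡18 → S
O(14)+H(7): 21 → V
Y(24)+A(0): 24 → Y
Y(24)+X(23): 47≡21 → V
E(4)+H(7): 11 → L
W(22)+A(0): 22 → W

GGLALKZESVYVLW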